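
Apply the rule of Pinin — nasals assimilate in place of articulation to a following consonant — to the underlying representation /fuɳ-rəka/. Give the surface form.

/ɳ/ is a voiced retroflex nasal. The following trigger /r/ is alveolar, so /ɳ/ must become alveolar as well.
A voiced alveolar nasal is [n], so the surface segment is [n].

[funrəka]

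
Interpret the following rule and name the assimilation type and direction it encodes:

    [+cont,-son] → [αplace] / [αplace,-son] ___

The shared variable α links the value of the place features (abbreviated [place]) on the target to the same value on the neighbouring segment, so place is the feature that assimilates.
The conditioning segment sits to the left of the focus bar, meaning the trigger precedes the segment that changes — progressive assimilation.

progressive place assimilation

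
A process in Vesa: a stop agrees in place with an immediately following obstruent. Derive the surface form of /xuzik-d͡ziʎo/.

The rule targets /k/ (voiceless velar stop), which sits before the trigger /d͡z/ (alveolar).
The voiceless alveolar stop is [t], so /k/ → [t].

[xuzitd͡ziʎo]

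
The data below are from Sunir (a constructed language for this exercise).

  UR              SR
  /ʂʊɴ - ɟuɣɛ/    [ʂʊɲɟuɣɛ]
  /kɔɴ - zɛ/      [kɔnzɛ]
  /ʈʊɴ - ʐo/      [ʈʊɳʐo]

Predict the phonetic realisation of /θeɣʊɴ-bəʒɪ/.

The data show regressive place assimilation: /ɴ/ → [ɲ] before /ɟ/; /ɴ/ → [n] before /z/; /ɴ/ → [ɳ] before /ʐ/. In each pair only place changes, matching the following consonant, while manner and voice stay constant.
/ɴ/ is a voiced uvular nasal. The following trigger /b/ is bilabial, so /ɴ/ must become bilabial as well.
A voiced bilabial nasal is [m], so the surface segment is [m].

[θeɣʊmbəʒɪ]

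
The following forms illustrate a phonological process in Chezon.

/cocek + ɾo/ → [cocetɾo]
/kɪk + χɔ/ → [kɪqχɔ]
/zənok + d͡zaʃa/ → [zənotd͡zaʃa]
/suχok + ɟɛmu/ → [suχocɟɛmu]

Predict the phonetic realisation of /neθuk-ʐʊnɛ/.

The data show regressive place assimilation: /k/ → [t] before /ɾ/; /k/ → [q] before /χ/; /k/ → [t] before /d͡z/; /k/ → [c] before /ɟ/. In each pair only place changes, matching the following consonant, while manner and voice stay constant.
/k/ is a voiceless velar stop. The following trigger /ʐ/ is retroflex, so /k/ must become retroflex as well.
The voiceless retroflex stop is [ʈ], so /k/ → [ʈ].

[neθuʈʐʊnɛ]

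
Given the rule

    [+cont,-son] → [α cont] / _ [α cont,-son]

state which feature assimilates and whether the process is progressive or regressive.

regressive manner assimilation

The rule copies [cont] (continuancy) from the environment onto the target fricatives; since [±cont] encodes the stop/fricative manner contrast, the assimilating dimension is manner.
The conditioning segment sits to the right of the focus bar, meaning the trigger follows the segment that changes — regressive assimilation.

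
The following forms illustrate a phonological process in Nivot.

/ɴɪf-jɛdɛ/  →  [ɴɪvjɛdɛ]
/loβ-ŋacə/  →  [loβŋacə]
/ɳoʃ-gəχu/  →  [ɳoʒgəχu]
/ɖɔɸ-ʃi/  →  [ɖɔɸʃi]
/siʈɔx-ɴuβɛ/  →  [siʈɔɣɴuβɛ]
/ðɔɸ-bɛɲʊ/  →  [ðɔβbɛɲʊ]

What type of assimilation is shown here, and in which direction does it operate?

Comparing underlying and surface forms, /f/ → [v] is the alternation; the neighbouring /j/ is constant.
/f/ is voiceless while /j/ is voiced; the output [v] is voiced, matching the trigger — so the feature that spreads is voicing.
Place and manner are unchanged, so the assimilation is partial, not total.
The other alternating forms pattern the same way: /ʃ/ → [ʒ] before /g/ (voiceless → voiced, matching voiced); /x/ → [ɣ] before /ɴ/ (voiceless → voiced, matching voiced); /ɸ/ → [β] before /b/ (voiceless → voiced, matching voiced) — only voicing changes, and always toward the following segment.
No alternation appears in [loβŋacə], [ɖɔɸʃi]: there the adjacent consonants already agree in voicing (/β/ and /ŋ/ are both voiced; /ɸ/ and /ʃ/ are both voiceless), so these forms are consistent with the same rule.
Since the segment that changes precedes the conditioning segment, the assimilation is regressive.

regressive voicing assimilation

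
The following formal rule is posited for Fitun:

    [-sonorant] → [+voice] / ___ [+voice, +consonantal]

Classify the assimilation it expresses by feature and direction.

The structural change is [+voice], and the conditioning segment [+voice, +consonantal] (a voiced consonant) is itself voiced, so the target comes to share the voicing of its neighbour — voicing assimilation.
The conditioning segment sits to the right of the focus bar, meaning the trigger follows the segment that changes — regressive assimilation.

regressive voicing assimilation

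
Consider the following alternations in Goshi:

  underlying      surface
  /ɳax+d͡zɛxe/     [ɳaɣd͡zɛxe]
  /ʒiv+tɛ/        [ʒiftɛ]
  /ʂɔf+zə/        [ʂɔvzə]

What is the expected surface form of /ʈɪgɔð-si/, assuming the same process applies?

[ʈɪgɔθsi]

The data show regressive voicing assimilation: /x/ → [ɣ] before /d͡z/; /v/ → [f] before /t/; /f/ → [v] before /z/. In each pair only voicing changes, matching the following consonant, while place and manner stay constant.
The rule targets /ð/ (voiced dental fricative), which sits before the trigger /s/ (voiceless).
The voiceless dental fricative is [θ], so /ð/ → [θ].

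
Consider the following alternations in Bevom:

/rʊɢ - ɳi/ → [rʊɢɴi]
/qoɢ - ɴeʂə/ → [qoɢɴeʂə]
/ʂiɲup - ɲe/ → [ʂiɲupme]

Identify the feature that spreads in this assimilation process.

place

Underlying /ɳ/ is realised as [ɴ] next to /ɢ/; /ɢ/ itself does not change.
The change retroflex → uvular matches the place of the preceding /ɢ/, identifying this as place assimilation.
Checking the remaining alternation: /ɲ/ → [m] after /p/ (palatal → bilabial, matching bilabial) — only place changes, and always toward the preceding segment.
No alternation appears in [qoɢɴeʂə]: there the adjacent consonants already agree in place (/ɴ/ and /ɢ/ are both uvular), so this form is consistent with the same rule.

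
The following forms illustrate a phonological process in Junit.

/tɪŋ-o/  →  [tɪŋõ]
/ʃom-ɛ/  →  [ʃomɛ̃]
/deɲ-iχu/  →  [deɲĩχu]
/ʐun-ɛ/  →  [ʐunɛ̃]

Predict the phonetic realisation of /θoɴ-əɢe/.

The data show progressive nasality assimilation (vowel nasalisation): /o/ → [õ] after /ŋ/; /ɛ/ → [ɛ̃] after /m/; /i/ → [ĩ] after /ɲ/; /ɛ/ → [ɛ̃] after /n/ — a vowel is nasalised by an immediately preceding nasal consonant.
The vowel /ə/ is adjacent to the preceding nasal /ɴ/, so it acquires [+nasal] and surfaces as [ə̃].

[θoɴə̃ɢe]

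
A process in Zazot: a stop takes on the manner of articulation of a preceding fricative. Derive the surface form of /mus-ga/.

The rule targets /g/ (voiced velar stop), which sits after the trigger /s/ (fricative).
A voiced velar fricative is [ɣ], so the surface segment is [ɣ].

[musɣa]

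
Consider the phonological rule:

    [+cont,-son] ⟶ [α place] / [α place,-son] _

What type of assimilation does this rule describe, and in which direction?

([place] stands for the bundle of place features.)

progressive place assimilation

The rule copies the place features (abbreviated [place]) from the environment onto the target, so the assimilating feature is place.
The conditioning segment sits to the left of the focus bar, meaning the trigger precedes the segment that changes — progressive assimilation.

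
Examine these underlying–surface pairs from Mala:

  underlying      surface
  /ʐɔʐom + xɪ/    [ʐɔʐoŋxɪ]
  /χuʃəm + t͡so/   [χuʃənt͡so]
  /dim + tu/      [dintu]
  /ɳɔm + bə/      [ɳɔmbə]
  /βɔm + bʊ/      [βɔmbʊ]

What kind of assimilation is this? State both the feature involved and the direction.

The segment that alternates is /m/, which surfaces as [ŋ] when adjacent to /x/.
/m/ is bilabial while /x/ is velar; the output [ŋ] is velar, matching the trigger — so the feature that spreads is place.
Manner and voice are unchanged, so the assimilation is partial, not total.
The other alternating forms pattern the same way: /m/ → [n] before /t͡s/ (bilabial → alveolar, matching alveolar); /m/ → [n] before /t/ (bilabial → alveolar, matching alveolar) — only place changes, and always toward the following segment.
No alternation appears in [ɳɔmbə], [βɔmbʊ]: there the adjacent consonants already agree in place (/m/ and /b/ are both bilabial; /m/ and /b/ are both bilabial), so these forms are consistent with the same rule.
The trigger is the following segment, so the direction is regressive (anticipatory).

regressive place assimilation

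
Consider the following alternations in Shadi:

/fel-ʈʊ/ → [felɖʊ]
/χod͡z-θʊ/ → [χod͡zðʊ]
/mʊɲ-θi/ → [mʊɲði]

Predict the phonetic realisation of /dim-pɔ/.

The data show progressive voicing assimilation: /ʈ/ → [ɖ] after /l/; /θ/ → [ð] after /d͡z/; /θ/ → [ð] after /ɲ/. In each pair only voicing changes, matching the preceding consonant, while place and manner stay constant.
The rule targets /p/ (voiceless bilabial stop), which sits after the trigger /m/ (voiced).
Changing only its voicing to voiced gives [b] — the voiced bilabial stop.

[dimbɔ]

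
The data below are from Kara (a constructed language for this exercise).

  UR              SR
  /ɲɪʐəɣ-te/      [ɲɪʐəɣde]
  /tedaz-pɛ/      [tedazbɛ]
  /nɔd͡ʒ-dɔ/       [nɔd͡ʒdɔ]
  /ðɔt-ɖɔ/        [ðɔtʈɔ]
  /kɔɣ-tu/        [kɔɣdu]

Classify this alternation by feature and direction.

progressive voicing assimilation

Underlying /t/ is realised as [d] next to /ɣ/; /ɣ/ itself does not change.
/t/ is voiceless while /ɣ/ is voiced; the output [d] is voiced, matching the trigger — so the feature that spreads is voicing.
Place and manner are unchanged, so the assimilation is partial, not total.
The same holds elsewhere in the data: /p/ → [b] after /z/ (voiceless → voiced, matching voiced); /ɖ/ → [ʈ] after /t/ (voiced → voiceless, matching voiceless) — only voicing changes, and always toward the preceding segment.
Nothing changes in [nɔd͡ʒdɔ]: there the adjacent consonants already agree in voicing (/d/ and /d͡ʒ/ are both voiced), so this form is consistent with the same rule.
The trigger is the preceding segment, so the direction is progressive (perseverative).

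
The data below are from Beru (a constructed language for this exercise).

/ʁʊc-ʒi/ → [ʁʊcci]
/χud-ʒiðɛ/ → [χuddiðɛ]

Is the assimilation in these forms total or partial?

Comparing underlying and surface forms, /ʒ/ → [c] is the alternation; the neighbouring /c/ is constant.
The output [c] is identical to the trigger /c/ — every feature (place, manner, voicing) has been copied — so this is total assimilation.
The remaining alternation confirms this: /ʒ/ → [d] after /d/ — in each case the output is a copy of the preceding consonant.

total assimilation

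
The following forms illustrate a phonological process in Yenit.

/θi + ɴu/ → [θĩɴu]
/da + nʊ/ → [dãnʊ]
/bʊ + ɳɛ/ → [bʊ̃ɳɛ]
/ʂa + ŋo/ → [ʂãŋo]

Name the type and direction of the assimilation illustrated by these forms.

regressive nasality assimilation (vowel nasalisation)

The vowel /i/ surfaces as nasalised [ĩ] next to the following nasal /ɴ/ — it has acquired the [+nasal] feature of its neighbour.
The other forms show the same pattern: /a/ → [ã] before /n/; /ʊ/ → [ʊ̃] before /ɳ/; /a/ → [ã] before /ŋ/ — each time a vowel is nasalised next to a following nasal.
Because the conditioning nasal is to the right of the vowel that changes, the process is regressive (anticipatory).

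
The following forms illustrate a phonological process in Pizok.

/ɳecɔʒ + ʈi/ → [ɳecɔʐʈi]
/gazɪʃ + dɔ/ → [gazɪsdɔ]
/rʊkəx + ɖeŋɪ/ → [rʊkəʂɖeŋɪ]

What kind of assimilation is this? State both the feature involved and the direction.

Comparing underlying and surface forms, /ʒ/ → [ʐ] is the alternation; the neighbouring /ʈ/ is constant.
The change postalveolar → retroflex matches the place of the following /ʈ/, identifying this as place assimilation.
Manner and voice are unchanged, so the assimilation is partial, not total.
The same holds elsewhere in the data: /ʃ/ → [s] before /d/ (postalveolar → alveolar, matching alveolar); /x/ → [ʂ] before /ɖ/ (velar → retroflex, matching retroflex) — only place changes, and always toward the following segment.
Since the segment that changes precedes the conditioning segment, the assimilation is regressive.

regressive place assimilation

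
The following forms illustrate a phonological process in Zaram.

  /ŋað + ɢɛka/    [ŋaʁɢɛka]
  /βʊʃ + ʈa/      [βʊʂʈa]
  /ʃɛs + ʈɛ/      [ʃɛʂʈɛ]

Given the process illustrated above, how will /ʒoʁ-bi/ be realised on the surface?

[ʒoβbi]

The data show regressive place assimilation: /ð/ → [ʁ] before /ɢ/; /ʃ/ → [ʂ] before /ʈ/; /s/ → [ʂ] before /ʈ/. In each pair only place changes, matching the following consonant, while manner and voice stay constant.
The rule targets /ʁ/ (voiced uvular fricative), which sits before the trigger /b/ (bilabial).
Changing only its place to bilabial gives [β] — the voiced bilabial fricative.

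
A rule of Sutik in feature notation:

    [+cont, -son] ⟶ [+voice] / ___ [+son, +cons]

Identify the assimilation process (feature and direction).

The structural change is [+voice], and the conditioning segment [+son, +cons] (a sonorant consonant) is itself voiced, so the target comes to share the voicing of its neighbour — voicing assimilation.
Since the environment is written after the underscore, the trigger follows the target; the direction is regressive.

regressive voicing assimilation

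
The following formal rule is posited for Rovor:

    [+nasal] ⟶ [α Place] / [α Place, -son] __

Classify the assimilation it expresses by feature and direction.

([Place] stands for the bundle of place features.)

progressive place assimilation

The rule copies the place features (abbreviated [Place]) from the environment onto the target, so the assimilating feature is place.
The conditioning segment sits to the left of the focus bar, meaning the trigger precedes the segment that changes — progressive assimilation.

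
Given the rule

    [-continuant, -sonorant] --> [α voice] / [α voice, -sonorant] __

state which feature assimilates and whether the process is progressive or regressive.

The shared variable α links the value of [voice] on the target to the same value on the neighbouring segment, so voicing is the feature that assimilates.
Since the environment is written before the underscore, the trigger precedes the target; the direction is progressive.

progressive voicing assimilation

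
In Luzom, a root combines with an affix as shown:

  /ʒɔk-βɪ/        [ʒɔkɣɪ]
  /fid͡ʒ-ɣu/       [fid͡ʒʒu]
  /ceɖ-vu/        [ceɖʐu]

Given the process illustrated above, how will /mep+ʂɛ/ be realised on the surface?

The data show progressive place assimilation: /β/ → [ɣ] after /k/; /ɣ/ → [ʒ] after /d͡ʒ/; /v/ → [ʐ] after /ɖ/. In each pair only place changes, matching the preceding consonant, while manner and voice stay constant.
The rule targets /ʂ/ (voiceless retroflex fricative), which sits after the trigger /p/ (bilabial).
A voiceless bilabial fricative is [ɸ], so the surface segment is [ɸ].

[mepɸɛ]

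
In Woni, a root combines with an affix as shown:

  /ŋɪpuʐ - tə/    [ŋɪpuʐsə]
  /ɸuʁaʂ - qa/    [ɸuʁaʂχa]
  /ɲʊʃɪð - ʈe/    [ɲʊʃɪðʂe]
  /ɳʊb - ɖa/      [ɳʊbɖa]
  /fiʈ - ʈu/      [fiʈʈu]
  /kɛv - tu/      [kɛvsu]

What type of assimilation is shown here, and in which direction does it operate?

progressive manner assimilation

Comparing underlying and surface forms, /t/ → [s] is the alternation; the neighbouring /ʐ/ is constant.
/t/ is a stop while /ʐ/ is a fricative; the output [s] is a fricative, matching the trigger — so the feature that spreads is manner.
Place and voice are unchanged, so the assimilation is partial, not total.
Checking the remaining alternations: /q/ → [χ] after /ʂ/ (stop → fricative, matching a fricative); /ʈ/ → [ʂ] after /ð/ (stop → fricative, matching a fricative); /t/ → [s] after /v/ (stop → fricative, matching a fricative) — only manner changes, and always toward the preceding segment.
No alternation appears in [ɳʊbɖa], [fiʈʈu]: there the adjacent consonants already agree in manner (/ɖ/ and /b/ are both stops; /ʈ/ and /ʈ/ are both stops), so these forms are consistent with the same rule.
The trigger is the preceding segment, so the direction is progressive (perseverative).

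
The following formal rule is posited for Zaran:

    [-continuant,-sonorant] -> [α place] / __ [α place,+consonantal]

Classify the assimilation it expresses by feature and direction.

regressive place assimilation

The rule copies the place features (abbreviated [place]) from the environment onto the target, so the assimilating feature is place.
The conditioning segment sits to the right of the focus bar, meaning the trigger follows the segment that changes — regressive assimilation.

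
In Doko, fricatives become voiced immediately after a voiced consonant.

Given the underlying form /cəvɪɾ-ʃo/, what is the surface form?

[cəvɪɾʒo]

/ʃ/ is a voiceless postalveolar fricative. The preceding trigger /ɾ/ is voiced, so /ʃ/ must become voiced as well.
The voiced postalveolar fricative is [ʒ], so /ʃ/ → [ʒ].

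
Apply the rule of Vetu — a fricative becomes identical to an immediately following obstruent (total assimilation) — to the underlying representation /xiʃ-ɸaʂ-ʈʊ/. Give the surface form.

[xiɸɸaʈʈʊ]

/ʃ/ is the segment targeted by the rule; it sits immediately before /ɸ/, so it assimilates completely and surfaces as [ɸ].
At the second juncture, /ʂ/ likewise becomes [ʈ] adjacent to /ʈ/.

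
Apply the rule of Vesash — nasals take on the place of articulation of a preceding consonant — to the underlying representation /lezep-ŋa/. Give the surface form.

[lezepma]

The rule targets /ŋ/ (voiced velar nasal), which sits after the trigger /p/ (bilabial).
A voiced bilabial nasal is [m], so the surface segment is [m].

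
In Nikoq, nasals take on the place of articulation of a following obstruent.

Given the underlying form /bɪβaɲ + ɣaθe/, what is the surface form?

[bɪβaŋɣaθe]

The rule targets /ɲ/ (voiced palatal nasal), which sits before the trigger /ɣ/ (velar).
A voiced velar nasal is [ŋ], so the surface segment is [ŋ].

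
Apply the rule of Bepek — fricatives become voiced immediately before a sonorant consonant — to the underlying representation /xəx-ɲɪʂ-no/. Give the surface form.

The rule targets /x/ (voiceless velar fricative), which sits before the trigger /ɲ/ (voiced).
Changing only its voicing to voiced gives [ɣ] — the voiced velar fricative.
At the second juncture, /ʂ/ likewise becomes [ʐ] adjacent to /n/.

[xəɣɲɪʐno]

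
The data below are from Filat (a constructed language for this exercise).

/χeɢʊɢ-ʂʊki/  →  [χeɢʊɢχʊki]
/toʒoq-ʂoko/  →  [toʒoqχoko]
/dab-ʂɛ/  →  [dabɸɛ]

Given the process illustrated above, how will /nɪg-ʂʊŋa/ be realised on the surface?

[nɪgxʊŋa]

The data show progressive place assimilation: /ʂ/ → [χ] after /ɢ/; /ʂ/ → [χ] after /q/; /ʂ/ → [ɸ] after /b/. In each pair only place changes, matching the preceding consonant, while manner and voice stay constant.
The rule targets /ʂ/ (voiceless retroflex fricative), which sits after the trigger /g/ (velar).
The voiceless velar fricative is [x], so /ʂ/ → [x].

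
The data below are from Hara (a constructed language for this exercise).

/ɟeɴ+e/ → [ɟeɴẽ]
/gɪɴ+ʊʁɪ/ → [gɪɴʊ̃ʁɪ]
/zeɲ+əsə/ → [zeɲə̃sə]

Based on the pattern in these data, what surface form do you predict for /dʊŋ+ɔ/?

The data show progressive nasality assimilation (vowel nasalisation): /e/ → [ẽ] after /ɴ/; /ʊ/ → [ʊ̃] after /ɴ/; /ə/ → [ə̃] after /ɲ/ — a vowel is nasalised by an immediately preceding nasal consonant.
/ɔ/ sits next to the nasal /ŋ/ and is therefore nasalised to [ɔ̃].

[dʊŋɔ̃]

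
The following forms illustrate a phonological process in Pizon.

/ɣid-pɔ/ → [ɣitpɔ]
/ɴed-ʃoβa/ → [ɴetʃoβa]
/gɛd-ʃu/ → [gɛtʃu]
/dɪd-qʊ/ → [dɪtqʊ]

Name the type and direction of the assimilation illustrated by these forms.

Comparing underlying and surface forms, /d/ → [t] is the alternation; the neighbouring /p/ is constant.
/d/ is voiced while /p/ is voiceless; the output [t] is voiceless, matching the trigger — so the feature that spreads is voicing.
Place and manner are unchanged, so the assimilation is partial, not total.
The other alternating forms pattern the same way: /d/ → [t] before /ʃ/ (voiced → voiceless, matching voiceless); /d/ → [t] before /q/ (voiced → voiceless, matching voiceless) — only voicing changes, and always toward the following segment.
Since the segment that changes precedes the conditioning segment, the assimilation is regressive.

regressive voicing assimilation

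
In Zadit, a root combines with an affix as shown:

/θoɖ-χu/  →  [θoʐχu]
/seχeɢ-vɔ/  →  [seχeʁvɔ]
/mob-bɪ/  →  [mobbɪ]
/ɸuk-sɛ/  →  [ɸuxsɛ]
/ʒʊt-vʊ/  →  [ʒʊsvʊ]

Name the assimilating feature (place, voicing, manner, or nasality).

Comparing underlying and surface forms, /ɖ/ → [ʐ] is the alternation; the neighbouring /χ/ is constant.
The change stop → fricative matches the manner of the following /χ/, identifying this as manner assimilation.
The same holds elsewhere in the data: /ɢ/ → [ʁ] before /v/ (stop → fricative, matching a fricative); /k/ → [x] before /s/ (stop → fricative, matching a fricative); /t/ → [s] before /v/ (stop → fricative, matching a fricative) — only manner changes, and always toward the following segment.
No alternation appears in [mobbɪ]: there the adjacent consonants already agree in manner (/b/ and /b/ are both stops), so this form is consistent with the same rule.

manner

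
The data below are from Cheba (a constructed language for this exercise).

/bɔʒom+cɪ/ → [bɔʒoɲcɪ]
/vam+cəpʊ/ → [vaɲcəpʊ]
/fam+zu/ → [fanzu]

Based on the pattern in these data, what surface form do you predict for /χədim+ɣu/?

The data show regressive place assimilation: /m/ → [ɲ] before /c/; /m/ → [n] before /z/. In each pair only place changes, matching the following consonant, while manner and voice stay constant.
The rule targets /m/ (voiced bilabial nasal), which sits before the trigger /ɣ/ (velar).
Changing only its place to velar gives [ŋ] — the voiced velar nasal.

[χədiŋɣu]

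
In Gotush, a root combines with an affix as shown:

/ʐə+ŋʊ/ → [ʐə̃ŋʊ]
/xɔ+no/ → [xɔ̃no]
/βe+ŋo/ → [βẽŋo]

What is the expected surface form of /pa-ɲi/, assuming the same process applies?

[pãɲi]

The data show regressive nasality assimilation (vowel nasalisation): /ə/ → [ə̃] before /ŋ/; /ɔ/ → [ɔ̃] before /n/; /e/ → [ẽ] before /ŋ/ — a vowel is nasalised by an immediately following nasal consonant.
/a/ sits next to the nasal /ɲ/ and is therefore nasalised to [ã].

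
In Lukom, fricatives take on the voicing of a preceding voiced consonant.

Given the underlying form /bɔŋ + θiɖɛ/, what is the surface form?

/θ/ is a voiceless dental fricative. The preceding trigger /ŋ/ is voiced, so /θ/ must become voiced as well.
Changing only its voicing to voiced gives [ð] — the voiced dental fricative.

[bɔŋðiɖɛ]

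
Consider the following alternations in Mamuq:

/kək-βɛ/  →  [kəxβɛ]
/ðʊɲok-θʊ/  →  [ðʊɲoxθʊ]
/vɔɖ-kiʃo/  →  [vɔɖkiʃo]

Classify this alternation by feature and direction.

Comparing underlying and surface forms, /k/ → [x] is the alternation; the neighbouring /β/ is constant.
The change stop → fricative matches the manner of the following /β/, identifying this as manner assimilation.
Place and voice are unchanged, so the assimilation is partial, not total.
Checking the remaining alternation: /k/ → [x] before /θ/ (stop → fricative, matching a fricative) — only manner changes, and always toward the following segment.
Nothing changes in [vɔɖkiʃo]: there the adjacent consonants already agree in manner (/ɖ/ and /k/ are both stops), so this form is consistent with the same rule.
The trigger is the following segment, so the direction is regressive (anticipatory).

regressive manner assimilation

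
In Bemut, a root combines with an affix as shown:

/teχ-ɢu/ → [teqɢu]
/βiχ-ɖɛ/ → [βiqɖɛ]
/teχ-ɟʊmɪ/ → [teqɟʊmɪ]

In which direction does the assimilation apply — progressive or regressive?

The segment that alternates is /χ/, which surfaces as [q] when adjacent to /ɢ/.
The change fricative → stop matches the manner of the following /ɢ/, identifying this as manner assimilation.
The other alternating forms pattern the same way: /χ/ → [q] before /ɖ/ (fricative → stop, matching a stop); /χ/ → [q] before /ɟ/ (fricative → stop, matching a stop) — only manner changes, and always toward the following segment.
The trigger is the following segment, so the direction is regressive (anticipatory).

regressive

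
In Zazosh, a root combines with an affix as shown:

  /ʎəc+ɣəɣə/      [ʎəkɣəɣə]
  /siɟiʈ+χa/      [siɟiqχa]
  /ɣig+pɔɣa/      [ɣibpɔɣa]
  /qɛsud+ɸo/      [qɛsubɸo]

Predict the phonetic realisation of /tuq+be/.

The data show regressive place assimilation: /c/ → [k] before /ɣ/; /ʈ/ → [q] before /χ/; /g/ → [b] before /p/; /d/ → [b] before /ɸ/. In each pair only place changes, matching the following consonant, while manner and voice stay constant.
/q/ is a voiceless uvular stop. The following trigger /b/ is bilabial, so /q/ must become bilabial as well.
Changing only its place to bilabial gives [p] — the voiceless bilabial stop.

[tupbe]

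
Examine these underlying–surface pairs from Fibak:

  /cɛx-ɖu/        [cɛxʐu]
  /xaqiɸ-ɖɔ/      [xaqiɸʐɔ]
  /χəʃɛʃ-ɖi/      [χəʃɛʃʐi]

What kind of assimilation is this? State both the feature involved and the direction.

The segment that alternates is /ɖ/, which surfaces as [ʐ] when adjacent to /x/.
The change stop → fricative matches the manner of the preceding /x/, identifying this as manner assimilation.
Place and voice are unchanged, so the assimilation is partial, not total.
The same holds elsewhere in the data: /ɖ/ → [ʐ] after /ɸ/ (stop → fricative, matching a fricative); /ɖ/ → [ʐ] after /ʃ/ (stop → fricative, matching a fricative) — only manner changes, and always toward the preceding segment.
Since the segment that changes follows the conditioning segment, the assimilation is progressive.

progressive manner assimilation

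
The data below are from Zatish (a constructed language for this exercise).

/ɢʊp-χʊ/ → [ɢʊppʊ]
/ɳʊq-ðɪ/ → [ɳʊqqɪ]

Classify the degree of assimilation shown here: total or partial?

Underlying /χ/ is realised as [p] next to /p/; /p/ itself does not change.
The output [p] is identical to the trigger /p/ — every feature (place, manner, voicing) has been copied — so this is total assimilation.
The other form behaves the same way: /ð/ → [q] after /q/ — in each case the output is a copy of the preceding consonant.

total assimilation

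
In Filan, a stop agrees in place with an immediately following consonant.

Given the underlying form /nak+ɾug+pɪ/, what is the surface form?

The rule targets /k/ (voiceless velar stop), which sits before the trigger /ɾ/ (alveolar).
Changing only its place to alveolar gives [t] — the voiceless alveolar stop.
The same rule applies at the second boundary: /g/ → [b] next to /p/.

[natɾubpɪ]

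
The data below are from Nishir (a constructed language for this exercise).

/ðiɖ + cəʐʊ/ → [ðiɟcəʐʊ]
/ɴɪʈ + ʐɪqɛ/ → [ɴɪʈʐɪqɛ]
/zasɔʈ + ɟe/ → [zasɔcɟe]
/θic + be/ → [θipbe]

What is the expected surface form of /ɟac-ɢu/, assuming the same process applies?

The data show regressive place assimilation: /ɖ/ → [ɟ] before /c/; /ʈ/ → [c] before /ɟ/; /c/ → [p] before /b/. In each pair only place changes, matching the following consonant, while manner and voice stay constant.
Nothing changes in [ɴɪʈʐɪqɛ]: there the adjacent consonants already agree in place (/ʈ/ and /ʐ/ are both retroflex), so this form is consistent with the same rule.
The rule targets /c/ (voiceless palatal stop), which sits before the trigger /ɢ/ (uvular).
Changing only its place to uvular gives [q] — the voiceless uvular stop.

[ɟaqɢu]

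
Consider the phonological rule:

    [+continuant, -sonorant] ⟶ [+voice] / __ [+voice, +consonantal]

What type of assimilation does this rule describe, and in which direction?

The structural change is [+voice], and the conditioning segment [+voice, +consonantal] (a voiced consonant) is itself voiced, so the target comes to share the voicing of its neighbour — voicing assimilation.
The conditioning segment sits to the right of the focus bar, meaning the trigger follows the segment that changes — regressive assimilation.

regressive voicing assimilation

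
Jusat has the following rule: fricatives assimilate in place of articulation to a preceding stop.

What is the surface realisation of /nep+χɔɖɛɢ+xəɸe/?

[nepɸɔɖɛɢχəɸe]

The rule targets /χ/ (voiceless uvular fricative), which sits after the trigger /p/ (bilabial).
Changing only its place to bilabial gives [ɸ] — the voiceless bilabial fricative.
At the second juncture, /x/ likewise becomes [χ] adjacent to /ɢ/.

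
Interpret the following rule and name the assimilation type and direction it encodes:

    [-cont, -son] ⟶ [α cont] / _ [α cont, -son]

regressive manner assimilation

The rule copies [cont] (continuancy) from the environment onto the target stops; since [±cont] encodes the stop/fricative manner contrast, the assimilating dimension is manner.
The conditioning segment sits to the right of the focus bar, meaning the trigger follows the segment that changes — regressive assimilation.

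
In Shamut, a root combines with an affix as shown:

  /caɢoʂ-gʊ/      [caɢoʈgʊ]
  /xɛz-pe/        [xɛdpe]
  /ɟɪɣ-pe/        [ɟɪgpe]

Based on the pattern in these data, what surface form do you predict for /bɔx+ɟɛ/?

The data show regressive manner assimilation: /ʂ/ → [ʈ] before /g/; /z/ → [d] before /p/; /ɣ/ → [g] before /p/. In each pair only manner changes, matching the following consonant, while place and voice stay constant.
The rule targets /x/ (voiceless velar fricative), which sits before the trigger /ɟ/ (stop).
Changing only its manner to stop gives [k] — the voiceless velar stop.

[bɔkɟɛ]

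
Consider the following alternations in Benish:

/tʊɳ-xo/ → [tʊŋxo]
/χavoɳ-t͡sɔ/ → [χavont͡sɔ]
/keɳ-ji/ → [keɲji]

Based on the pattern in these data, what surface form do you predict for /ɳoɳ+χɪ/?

The data show regressive place assimilation: /ɳ/ → [ŋ] before /x/; /ɳ/ → [n] before /t͡s/; /ɳ/ → [ɲ] before /j/. In each pair only place changes, matching the following consonant, while manner and voice stay constant.
/ɳ/ is a voiced retroflex nasal. The following trigger /χ/ is uvular, so /ɳ/ must become uvular as well.
A voiced uvular nasal is [ɴ], so the surface segment is [ɴ].

[ɳoɴχɪ]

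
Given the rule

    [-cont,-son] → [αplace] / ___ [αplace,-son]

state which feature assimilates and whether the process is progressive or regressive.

The shared variable α links the value of the place features (abbreviated [place]) on the target to the same value on the neighbouring segment, so place is the feature that assimilates.
Since the environment is written after the underscore, the trigger follows the target; the direction is regressive.

regressive place assimilation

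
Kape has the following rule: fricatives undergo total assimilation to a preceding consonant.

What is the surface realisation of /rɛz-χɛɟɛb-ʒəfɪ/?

/χ/ is the segment targeted by the rule; it sits immediately after /z/, so it assimilates completely and surfaces as [z].
At the second juncture, /ʒ/ likewise becomes [b] adjacent to /b/.

[rɛzzɛɟɛbbəfɪ]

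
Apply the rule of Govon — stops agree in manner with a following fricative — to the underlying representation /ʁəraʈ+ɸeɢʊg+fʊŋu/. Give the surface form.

The rule targets /ʈ/ (voiceless retroflex stop), which sits before the trigger /ɸ/ (fricative).
The voiceless retroflex fricative is [ʂ], so /ʈ/ → [ʂ].
The same rule applies at the second boundary: /g/ → [ɣ] next to /f/.

[ʁəraʂɸeɢʊɣfʊŋu]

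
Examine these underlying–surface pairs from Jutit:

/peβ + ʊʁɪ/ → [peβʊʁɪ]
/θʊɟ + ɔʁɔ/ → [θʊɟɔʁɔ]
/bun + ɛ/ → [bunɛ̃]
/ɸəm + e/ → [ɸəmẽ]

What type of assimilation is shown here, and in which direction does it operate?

progressive nasality assimilation (vowel nasalisation)

The vowel /ɛ/ surfaces as nasalised [ɛ̃] next to the preceding nasal /n/ — it has acquired the [+nasal] feature of its neighbour.
The other form shows the same pattern: /e/ → [ẽ] after /m/ — each time a vowel is nasalised next to a preceding nasal.
No change occurs in [peβʊʁɪ], [θʊɟɔʁɔ] because the vowel at the boundary is adjacent to an oral consonant, not a nasal (/ʊ/ next to /β/; /ɔ/ next to /ɟ/).
Because the conditioning nasal is to the left of the vowel that changes, the process is progressive (perseverative).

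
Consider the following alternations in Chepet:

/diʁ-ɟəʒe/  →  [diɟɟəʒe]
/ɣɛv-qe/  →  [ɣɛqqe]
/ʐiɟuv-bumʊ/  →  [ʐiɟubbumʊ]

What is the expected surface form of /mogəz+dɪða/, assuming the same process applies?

[mogəddɪða]

The data show regressive total assimilation (/ʁ/ → [ɟ] before /ɟ/; /v/ → [q] before /q/; /v/ → [b] before /b/): in every case the target segment becomes identical to its following neighbour, copying more than a single feature.
/z/ is the segment targeted by the rule; it sits immediately before /d/, so it assimilates completely and surfaces as [d].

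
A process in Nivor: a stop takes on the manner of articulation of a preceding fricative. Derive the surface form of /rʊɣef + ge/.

/g/ is a voiced velar stop. The preceding trigger /f/ is a fricative, so /g/ must become a fricative as well.
The voiced velar fricative is [ɣ], so /g/ → [ɣ].

[rʊɣefɣe]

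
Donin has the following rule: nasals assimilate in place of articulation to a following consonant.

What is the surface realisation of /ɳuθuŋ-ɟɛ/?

/ŋ/ is a voiced velar nasal. The following trigger /ɟ/ is palatal, so /ŋ/ must become palatal as well.
The voiced palatal nasal is [ɲ], so /ŋ/ → [ɲ].

[ɳuθuɲɟɛ]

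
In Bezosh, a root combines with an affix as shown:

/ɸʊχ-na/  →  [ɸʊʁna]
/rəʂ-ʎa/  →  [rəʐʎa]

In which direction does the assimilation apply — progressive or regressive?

Comparing underlying and surface forms, /χ/ → [ʁ] is the alternation; the neighbouring /n/ is constant.
The change voiceless → voiced matches the voicing of the following /n/, identifying this as voicing assimilation.
The other alternating form patterns the same way: /ʂ/ → [ʐ] before /ʎ/ (voiceless → voiced, matching voiced) — only voicing changes, and always toward the following segment.
The trigger is the following segment, so the direction is regressive (anticipatory).

regressive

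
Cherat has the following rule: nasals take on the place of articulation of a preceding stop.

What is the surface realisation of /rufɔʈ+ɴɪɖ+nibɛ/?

[rufɔʈɳɪɖɳibɛ]

/ɴ/ is a voiced uvular nasal. The preceding trigger /ʈ/ is retroflex, so /ɴ/ must become retroflex as well.
A voiced retroflex nasal is [ɳ], so the surface segment is [ɳ].
At the second juncture, /n/ likewise becomes [ɳ] adjacent to /ɖ/.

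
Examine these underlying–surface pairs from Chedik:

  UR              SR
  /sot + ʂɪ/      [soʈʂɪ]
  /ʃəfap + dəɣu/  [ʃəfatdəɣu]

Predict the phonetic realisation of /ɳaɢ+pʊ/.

[ɳabpʊ]

The data show regressive place assimilation: /t/ → [ʈ] before /ʂ/; /p/ → [t] before /d/. In each pair only place changes, matching the following consonant, while manner and voice stay constant.
The rule targets /ɢ/ (voiced uvular stop), which sits before the trigger /p/ (bilabial).
Changing only its place to bilabial gives [b] — the voiced bilabial stop.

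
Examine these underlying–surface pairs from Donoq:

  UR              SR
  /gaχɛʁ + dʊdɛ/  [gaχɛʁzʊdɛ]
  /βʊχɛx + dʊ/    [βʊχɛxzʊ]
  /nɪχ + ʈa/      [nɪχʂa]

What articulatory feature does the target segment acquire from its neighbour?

The segment that alternates is /d/, which surfaces as [z] when adjacent to /ʁ/.
/d/ is a stop while /ʁ/ is a fricative; the output [z] is a fricative, matching the trigger — so the feature that spreads is manner.
The other alternating forms pattern the same way: /d/ → [z] after /x/ (stop → fricative, matching a fricative); /ʈ/ → [ʂ] after /χ/ (stop → fricative, matching a fricative) — only manner changes, and always toward the preceding segment.

manner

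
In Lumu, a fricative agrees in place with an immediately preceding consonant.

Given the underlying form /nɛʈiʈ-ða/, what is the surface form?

[nɛʈiʈʐa]

/ð/ is a voiced dental fricative. The preceding trigger /ʈ/ is retroflex, so /ð/ must become retroflex as well.
A voiced retroflex fricative is [ʐ], so the surface segment is [ʐ].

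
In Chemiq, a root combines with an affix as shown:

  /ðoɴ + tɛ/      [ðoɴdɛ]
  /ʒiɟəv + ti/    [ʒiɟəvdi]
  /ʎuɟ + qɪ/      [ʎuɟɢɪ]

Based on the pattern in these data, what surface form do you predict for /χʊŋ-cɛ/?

The data show progressive voicing assimilation: /t/ → [d] after /ɴ/; /t/ → [d] after /v/; /q/ → [ɢ] after /ɟ/. In each pair only voicing changes, matching the preceding consonant, while place and manner stay constant.
/c/ is a voiceless palatal stop. The preceding trigger /ŋ/ is voiced, so /c/ must become voiced as well.
Changing only its voicing to voiced gives [ɟ] — the voiced palatal stop.

[χʊŋɟɛ]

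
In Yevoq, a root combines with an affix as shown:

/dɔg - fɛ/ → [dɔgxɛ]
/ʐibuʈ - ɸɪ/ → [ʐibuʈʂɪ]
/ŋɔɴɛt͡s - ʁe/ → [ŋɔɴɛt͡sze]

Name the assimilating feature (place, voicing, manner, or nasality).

place

Comparing underlying and surface forms, /f/ → [x] is the alternation; the neighbouring /g/ is constant.
/f/ is labiodental while /g/ is velar; the output [x] is velar, matching the trigger — so the feature that spreads is place.
The other alternating forms pattern the same way: /ɸ/ → [ʂ] after /ʈ/ (bilabial → retroflex, matching retroflex); /ʁ/ → [z] after /t͡s/ (uvular → alveolar, matching alveolar) — only place changes, and always toward the preceding segment.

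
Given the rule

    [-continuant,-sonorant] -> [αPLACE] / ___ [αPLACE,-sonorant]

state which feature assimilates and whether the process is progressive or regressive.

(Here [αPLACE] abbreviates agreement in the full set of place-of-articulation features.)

The rule copies the place features (abbreviated [PLACE]) from the environment onto the target, so the assimilating feature is place.
Since the environment is written after the underscore, the trigger follows the target; the direction is regressive.

regressive place assimilation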